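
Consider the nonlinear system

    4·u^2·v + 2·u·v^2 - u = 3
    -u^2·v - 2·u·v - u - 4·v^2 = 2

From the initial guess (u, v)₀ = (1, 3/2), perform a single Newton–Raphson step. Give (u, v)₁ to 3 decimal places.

At (1, 3/2): F = (6.500, -16.500).
Jacobian J = [[8·u·v + 2·v^2 - 1, 4·u^2 + 4·u·v], [-2·u·v - 2·v - 1, -u^2 - 2·u - 8·v]].
At the point, J = [[15.500, 10.000], [-7.000, -15.000]] (det J = -162.500).
Solving J·Δ = −F gives Δ = (0.415, -1.294).
Then the next iterate is (u, v)₁ = (1.415, 0.206).

(1.415, 0.206)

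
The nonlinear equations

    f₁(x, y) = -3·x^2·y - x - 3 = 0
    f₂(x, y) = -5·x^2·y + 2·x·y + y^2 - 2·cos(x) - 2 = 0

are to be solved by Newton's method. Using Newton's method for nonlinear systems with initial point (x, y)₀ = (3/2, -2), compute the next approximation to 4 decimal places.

At (3/2, -2): F = (9.0000, 18.358526).
Jacobian J = [[-6·x·y - 1, -3·x^2], [-10·x·y + 2·y + 2·sin(x), -5·x^2 + 2·x + 2·y]].
At the point, J = [[17.0000, -6.7500], [27.994990, -12.2500]] (det J = -19.283818).
Solving J·Δ = −F gives Δ = (0.7089, 3.1187).
Then the next iterate is (x, y)₁ = (2.2089, 1.1187).

(2.2089, 1.1187)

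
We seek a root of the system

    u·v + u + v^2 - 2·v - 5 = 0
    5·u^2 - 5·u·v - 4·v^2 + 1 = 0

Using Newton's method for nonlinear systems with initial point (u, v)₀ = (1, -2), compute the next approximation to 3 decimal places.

At (1, -2): F = (2.000, 0.000).
Jacobian J = [[v + 1, u + 2·v - 2], [10·u - 5·v, -5·u - 8·v]].
At the point, J = [[-1.000, -5.000], [20.000, 11.000]] (det J = 89.000).
Solving J·Δ = −F gives Δ = (-0.247, 0.449).
Then the next iterate is (u, v)₁ = (0.753, -1.551).

(0.753, -1.551)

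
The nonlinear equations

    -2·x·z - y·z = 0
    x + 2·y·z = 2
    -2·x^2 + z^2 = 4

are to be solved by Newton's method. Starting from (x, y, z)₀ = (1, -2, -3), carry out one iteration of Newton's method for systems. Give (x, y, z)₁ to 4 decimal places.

(0.4255, -0.8511, -2.1170)

At (1, -2, -3): F = (0.0000, 11.0000, 3.0000).
Jacobian J = [[-2·z, -z, -2·x - y], [1, 2·z, 2·y], [-4·x, 0, 2·z]].
At the point, J = [[6.0000, 3.0000, 0.0000], [1.0000, -6.0000, -4.0000], [-4.0000, 0.0000, -6.0000]] (det J = 282.0000).
Solving J·Δ = −F gives Δ = (-0.5745, 1.1489, 0.8830).
Then the next iterate is (x, y, z)₁ = (0.4255, -0.8511, -2.1170).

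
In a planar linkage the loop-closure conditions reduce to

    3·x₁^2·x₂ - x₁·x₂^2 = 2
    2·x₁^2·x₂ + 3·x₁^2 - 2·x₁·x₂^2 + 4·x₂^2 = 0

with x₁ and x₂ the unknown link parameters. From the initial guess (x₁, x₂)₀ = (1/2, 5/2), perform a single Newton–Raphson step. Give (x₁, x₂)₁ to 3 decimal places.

At (1/2, 5/2): F = (-3.250, 20.750).
Jacobian J = [[6·x₁·x₂ - x₂^2, 3·x₁^2 - 2·x₁·x₂], [4·x₁·x₂ + 6·x₁ - 2·x₂^2, 2·x₁^2 - 4·x₁·x₂ + 8·x₂]].
At the point, J = [[1.250, -1.750], [-4.500, 15.500]] (det J = 11.500).
Solving J·Δ = −F gives Δ = (1.223, -0.984).
Then the next iterate is (x₁, x₂)₁ = (1.723, 1.516).

(1.723, 1.516)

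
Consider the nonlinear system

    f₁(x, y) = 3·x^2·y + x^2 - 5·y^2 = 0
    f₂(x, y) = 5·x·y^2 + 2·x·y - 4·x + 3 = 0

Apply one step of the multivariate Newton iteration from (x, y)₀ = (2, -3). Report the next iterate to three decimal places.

At (2, -3): F = (-77.000, 73.000).
Jacobian J = [[6·x·y + 2·x, 3·x^2 - 10·y], [5·y^2 + 2·y - 4, 10·x·y + 2·x]].
At the point, J = [[-32.000, 42.000], [35.000, -56.000]] (det J = 322.000).
Solving J·Δ = −F gives Δ = (-3.870, -1.115).
Then the next iterate is (x, y)₁ = (-1.870, -4.115).

(-1.870, -4.115)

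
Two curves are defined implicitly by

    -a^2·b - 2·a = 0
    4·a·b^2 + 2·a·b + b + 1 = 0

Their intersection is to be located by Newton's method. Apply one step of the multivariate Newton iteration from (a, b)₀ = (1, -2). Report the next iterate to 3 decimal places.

At (1, -2): F = (0.000, 11.000).
Jacobian J = [[-2·a·b - 2, -a^2], [4·b^2 + 2·b, 8·a·b + 2·a + 1]].
At the point, J = [[2.000, -1.000], [12.000, -13.000]] (det J = -14.000).
Solving J·Δ = −F gives Δ = (0.786, 1.571).
Then the next iterate is (a, b)₁ = (1.786, -0.429).

(1.786, -0.429)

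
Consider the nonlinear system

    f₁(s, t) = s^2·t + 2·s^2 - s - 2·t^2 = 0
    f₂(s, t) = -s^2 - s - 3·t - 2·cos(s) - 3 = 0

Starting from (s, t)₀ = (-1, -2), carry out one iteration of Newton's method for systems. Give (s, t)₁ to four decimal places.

(-1.4073, -1.2675)

At (-1, -2): F = (-7.0000, 1.919395).
Jacobian J = [[2·s·t + 4·s - 1, s^2 - 4·t], [-2·s + 2·sin(s) - 1, -3]].
At the point, J = [[-1.0000, 9.0000], [-0.682942, -3.0000]] (det J = 9.146478).
Solving J·Δ = −F gives Δ = (-0.4073, 0.7325).
Then the next iterate is (s, t)₁ = (-1.4073, -1.2675).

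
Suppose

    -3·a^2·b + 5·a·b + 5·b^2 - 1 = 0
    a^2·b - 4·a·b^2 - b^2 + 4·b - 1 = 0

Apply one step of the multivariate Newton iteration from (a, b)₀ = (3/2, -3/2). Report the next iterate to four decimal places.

At (3/2, -3/2): F = (9.1250, -26.1250).
Jacobian J = [[-6·a·b + 5·b, -3·a^2 + 5·a + 10·b], [2·a·b - 4·b^2, a^2 - 8·a·b - 2·b + 4]].
At the point, J = [[6.0000, -14.2500], [-13.5000, 27.2500]] (det J = -28.8750).
Solving J·Δ = −F gives Δ = (-4.2814, -1.1623).
Then the next iterate is (a, b)₁ = (-2.7814, -2.6623).

(-2.7814, -2.6623)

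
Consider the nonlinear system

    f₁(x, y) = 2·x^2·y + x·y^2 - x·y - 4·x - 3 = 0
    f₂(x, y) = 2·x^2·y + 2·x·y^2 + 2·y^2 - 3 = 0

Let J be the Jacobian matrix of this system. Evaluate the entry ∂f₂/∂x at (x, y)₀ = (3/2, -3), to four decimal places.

0.0000

∂f₂/∂x = 4·x·y + 2·y^2.
At (3/2, -3) this is 0.0000.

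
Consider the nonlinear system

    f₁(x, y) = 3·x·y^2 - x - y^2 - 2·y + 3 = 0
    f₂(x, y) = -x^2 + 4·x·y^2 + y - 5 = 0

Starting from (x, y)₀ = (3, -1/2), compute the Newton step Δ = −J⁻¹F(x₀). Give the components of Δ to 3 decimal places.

At (3, -1/2): F = (3.000, -11.500).
Jacobian J = [[3·y^2 - 1, 6·x·y - 2·y - 2], [-2·x + 4·y^2, 8·x·y + 1]].
At the point, J = [[-0.250, -10.000], [-5.000, -11.000]] (det J = -47.250).
Solving J·Δ = −F gives Δ = (-3.132, 0.378).

(-3.132, 0.378)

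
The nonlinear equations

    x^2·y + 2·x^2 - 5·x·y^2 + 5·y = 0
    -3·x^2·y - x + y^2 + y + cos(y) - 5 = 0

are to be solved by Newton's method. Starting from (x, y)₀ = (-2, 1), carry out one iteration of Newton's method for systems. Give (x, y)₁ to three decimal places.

At (-2, 1): F = (27.000, -12.45970).
Jacobian J = [[2·x·y + 4·x - 5·y^2, x^2 - 10·x·y + 5], [-6·x·y - 1, -3·x^2 + 2·y - sin(y) + 1]].
At the point, J = [[-17.000, 29.000], [11.000, -9.84147]] (det J = -151.69499).
Solving J·Δ = −F gives Δ = (0.630, -0.562).
Then the next iterate is (x, y)₁ = (-1.370, 0.438).

(-1.370, 0.438)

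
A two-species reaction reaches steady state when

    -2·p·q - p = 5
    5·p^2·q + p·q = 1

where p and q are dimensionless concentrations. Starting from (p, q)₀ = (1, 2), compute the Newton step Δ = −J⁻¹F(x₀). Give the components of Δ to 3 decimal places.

(2.714, -11.786)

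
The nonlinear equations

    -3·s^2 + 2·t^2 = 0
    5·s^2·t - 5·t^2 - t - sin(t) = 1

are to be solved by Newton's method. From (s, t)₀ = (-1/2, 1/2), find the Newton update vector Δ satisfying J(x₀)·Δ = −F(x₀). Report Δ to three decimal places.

(0.557, -0.710)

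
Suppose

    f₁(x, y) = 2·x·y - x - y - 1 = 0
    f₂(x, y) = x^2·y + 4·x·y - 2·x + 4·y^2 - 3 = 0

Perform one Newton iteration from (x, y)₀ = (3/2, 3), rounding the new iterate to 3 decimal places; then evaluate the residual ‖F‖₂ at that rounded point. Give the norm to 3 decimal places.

At (3/2, 3): F = (3.500, 54.750).
Jacobian J = [[2·y - 1, 2·x - 1], [2·x·y + 4·y - 2, x^2 + 4·x + 8·y]].
At the point, J = [[5.000, 2.000], [19.000, 32.250]] (det J = 123.250).
Solving J·Δ = −F gives Δ = (-0.027, -1.682).
Then the next iterate is (x, y)₁ = (1.473, 1.318).
Re-evaluating at (1.473, 1.318): F = (0.09183, 11.62785), so ‖F‖₂ = 11.628.

11.628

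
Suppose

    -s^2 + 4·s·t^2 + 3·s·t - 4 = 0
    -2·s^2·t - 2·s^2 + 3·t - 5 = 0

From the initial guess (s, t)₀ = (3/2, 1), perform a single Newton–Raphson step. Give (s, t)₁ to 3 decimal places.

At (3/2, 1): F = (4.250, -11.000).
Jacobian J = [[-2·s + 4·t^2 + 3·t, 8·s·t + 3·s], [-4·s·t - 4·s, -2·s^2 + 3]].
At the point, J = [[4.000, 16.500], [-12.000, -1.500]] (det J = 192.000).
Solving J·Δ = −F gives Δ = (-0.912, -0.036).
Then the next iterate is (s, t)₁ = (0.588, 0.964).

(0.588, 0.964)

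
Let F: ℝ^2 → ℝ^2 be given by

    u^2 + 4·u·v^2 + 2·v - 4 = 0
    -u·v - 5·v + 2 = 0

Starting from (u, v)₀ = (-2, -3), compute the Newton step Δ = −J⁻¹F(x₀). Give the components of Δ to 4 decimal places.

(-1.2846, 2.3821)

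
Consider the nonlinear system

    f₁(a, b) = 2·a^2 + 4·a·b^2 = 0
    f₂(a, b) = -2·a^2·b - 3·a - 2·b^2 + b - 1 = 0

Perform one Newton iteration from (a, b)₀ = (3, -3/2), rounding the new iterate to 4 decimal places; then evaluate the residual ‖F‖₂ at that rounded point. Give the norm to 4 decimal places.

At (3, -3/2): F = (45.0000, 11.0000).
Jacobian J = [[4·a + 4·b^2, 8·a·b], [-4·a·b - 3, -2·a^2 - 4·b + 1]].
At the point, J = [[21.0000, -36.0000], [15.0000, -11.0000]] (det J = 309.0000).
Solving J·Δ = −F gives Δ = (0.3204, 1.4369).
Then the next iterate is (a, b)₁ = (3.3204, -0.0631).
Re-evaluating at (3.3204, -0.0631): F = (22.102994, -9.640901), so ‖F‖₂ = 24.1141.

24.1141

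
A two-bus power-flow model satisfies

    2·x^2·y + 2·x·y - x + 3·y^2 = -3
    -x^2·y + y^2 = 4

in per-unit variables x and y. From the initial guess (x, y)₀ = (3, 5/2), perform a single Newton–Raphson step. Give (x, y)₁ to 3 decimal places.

At (3, 5/2): F = (78.750, -20.250).
Jacobian J = [[4·x·y + 2·y - 1, 2·x^2 + 2·x + 6·y], [-2·x·y, -x^2 + 2·y]].
At the point, J = [[34.000, 39.000], [-15.000, -4.000]] (det J = 449.000).
Solving J·Δ = −F gives Δ = (-1.057, -1.097).
Then the next iterate is (x, y)₁ = (1.943, 1.403).

(1.943, 1.403)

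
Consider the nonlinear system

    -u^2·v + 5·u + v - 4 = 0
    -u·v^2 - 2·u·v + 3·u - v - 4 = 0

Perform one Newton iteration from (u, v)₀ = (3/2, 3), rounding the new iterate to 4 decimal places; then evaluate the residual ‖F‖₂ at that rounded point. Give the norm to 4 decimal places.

5.7465

At (3/2, 3): F = (-0.2500, -25.0000).
Jacobian J = [[-2·u·v + 5, -u^2 + 1], [-v^2 - 2·v + 3, -2·u·v - 2·u - 1]].
At the point, J = [[-4.0000, -1.2500], [-12.0000, -13.0000]] (det J = 37.0000).
Solving J·Δ = −F gives Δ = (0.7568, -2.6216).
Then the next iterate is (u, v)₁ = (2.2568, 0.3784).
Re-evaluating at (2.2568, 0.3784): F = (5.735153, 0.360910), so ‖F‖₂ = 5.7465.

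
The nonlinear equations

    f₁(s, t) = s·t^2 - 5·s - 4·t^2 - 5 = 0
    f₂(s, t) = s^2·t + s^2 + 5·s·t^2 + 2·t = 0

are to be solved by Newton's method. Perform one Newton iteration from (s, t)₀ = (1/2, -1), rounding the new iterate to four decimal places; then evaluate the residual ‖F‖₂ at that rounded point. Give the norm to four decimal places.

25.9324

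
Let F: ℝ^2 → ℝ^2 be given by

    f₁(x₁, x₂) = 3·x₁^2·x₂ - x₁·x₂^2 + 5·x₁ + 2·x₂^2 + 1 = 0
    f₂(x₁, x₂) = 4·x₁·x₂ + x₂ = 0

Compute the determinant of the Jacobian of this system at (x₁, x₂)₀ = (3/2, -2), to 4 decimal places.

-81.0000

J = [[6·x₁·x₂ - x₂^2 + 5, 3·x₁^2 - 2·x₁·x₂ + 4·x₂], [4·x₂, 4·x₁ + 1]].
At the point, J = [[-17.0000, 4.7500], [-8.0000, 7.0000]].
det J = -81.0000.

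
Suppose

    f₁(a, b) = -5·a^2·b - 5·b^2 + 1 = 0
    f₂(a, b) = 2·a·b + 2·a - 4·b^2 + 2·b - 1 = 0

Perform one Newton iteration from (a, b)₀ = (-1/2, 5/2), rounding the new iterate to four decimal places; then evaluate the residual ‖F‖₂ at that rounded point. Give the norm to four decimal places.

10.6516

At (-1/2, 5/2): F = (-33.3750, -24.5000).
Jacobian J = [[-10·a·b, -5·a^2 - 10·b], [2·b + 2, 2·a - 8·b + 2]].
At the point, J = [[12.5000, -26.2500], [7.0000, -19.0000]] (det J = -53.7500).
Solving J·Δ = −F gives Δ = (-0.1674, -1.3512).
Then the next iterate is (a, b)₁ = (-0.6674, 1.1488).
Re-evaluating at (-0.6674, 1.1488): F = (-8.157216, -6.849584), so ‖F‖₂ = 10.6516.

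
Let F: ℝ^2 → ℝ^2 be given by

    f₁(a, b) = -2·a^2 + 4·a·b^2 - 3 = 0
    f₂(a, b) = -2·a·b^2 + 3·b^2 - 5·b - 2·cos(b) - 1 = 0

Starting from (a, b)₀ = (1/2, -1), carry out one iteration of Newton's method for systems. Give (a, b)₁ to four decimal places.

(1.7158, -0.7671)

At (1/2, -1): F = (-1.5000, 4.919395).
Jacobian J = [[-4·a + 4·b^2, 8·a·b], [-2·b^2, -4·a·b + 6·b + 2·sin(b) - 5]].
At the point, J = [[2.0000, -4.0000], [-2.0000, -10.682942]] (det J = -29.365884).
Solving J·Δ = −F gives Δ = (1.2158, 0.2329).
Then the next iterate is (a, b)₁ = (1.7158, -0.7671).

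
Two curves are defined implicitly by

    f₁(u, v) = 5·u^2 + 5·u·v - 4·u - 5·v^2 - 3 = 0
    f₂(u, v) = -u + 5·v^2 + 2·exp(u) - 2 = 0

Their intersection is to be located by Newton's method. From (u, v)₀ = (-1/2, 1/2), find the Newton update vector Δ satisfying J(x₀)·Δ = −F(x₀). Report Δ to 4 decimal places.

At (-1/2, 1/2): F = (-2.2500, 0.963061).
Jacobian J = [[10·u + 5·v - 4, 5·u - 10·v], [2·exp(u) - 1, 10·v]].
At the point, J = [[-6.5000, -7.5000], [0.213061, 5.0000]] (det J = -30.902040).
Solving J·Δ = −F gives Δ = (-0.1303, -0.1871).

(-0.1303, -0.1871)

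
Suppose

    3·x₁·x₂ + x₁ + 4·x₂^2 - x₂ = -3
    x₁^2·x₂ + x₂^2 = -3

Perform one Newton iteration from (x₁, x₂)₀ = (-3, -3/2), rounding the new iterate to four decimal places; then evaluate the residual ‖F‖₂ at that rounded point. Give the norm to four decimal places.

At (-3, -3/2): F = (24.0000, -8.2500).
Jacobian J = [[3·x₂ + 1, 3·x₁ + 8·x₂ - 1], [2·x₁·x₂, x₁^2 + 2·x₂]].
At the point, J = [[-3.5000, -22.0000], [9.0000, 6.0000]] (det J = 177.0000).
Solving J·Δ = −F gives Δ = (0.2119, 1.0572).
Then the next iterate is (x₁, x₂)₁ = (-2.7881, -0.4428).
Re-evaluating at (-2.7881, -0.4428): F = (5.142699, -0.246035), so ‖F‖₂ = 5.1486.

5.1486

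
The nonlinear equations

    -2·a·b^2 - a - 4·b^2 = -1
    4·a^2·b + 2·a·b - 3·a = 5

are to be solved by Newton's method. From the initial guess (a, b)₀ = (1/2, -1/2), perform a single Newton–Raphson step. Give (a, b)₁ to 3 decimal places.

At (1/2, -1/2): F = (-0.750, -7.500).
Jacobian J = [[-2·b^2 - 1, -4·a·b - 8·b], [8·a·b + 2·b - 3, 4·a^2 + 2·a]].
At the point, J = [[-1.500, 5.000], [-6.000, 2.000]] (det J = 27.000).
Solving J·Δ = −F gives Δ = (-1.333, -0.250).
Then the next iterate is (a, b)₁ = (-0.833, -0.750).

(-0.833, -0.750)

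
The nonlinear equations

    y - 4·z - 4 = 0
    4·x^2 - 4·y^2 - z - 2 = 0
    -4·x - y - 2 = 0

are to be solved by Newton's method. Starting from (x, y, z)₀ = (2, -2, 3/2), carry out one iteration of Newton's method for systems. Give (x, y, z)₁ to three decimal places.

At (2, -2, 3/2): F = (-12.000, -3.500, -8.000).
Jacobian J = [[0, 1, -4], [8·x, -8·y, -1], [-4, -1, 0]].
At the point, J = [[0.000, 1.000, -4.000], [16.000, 16.000, -1.000], [-4.000, -1.000, 0.000]] (det J = -188.000).
Solving J·Δ = −F gives Δ = (-2.691, 2.766, -2.309).
Then the next iterate is (x, y, z)₁ = (-0.691, 0.766, -0.809).

(-0.691, 0.766, -0.809)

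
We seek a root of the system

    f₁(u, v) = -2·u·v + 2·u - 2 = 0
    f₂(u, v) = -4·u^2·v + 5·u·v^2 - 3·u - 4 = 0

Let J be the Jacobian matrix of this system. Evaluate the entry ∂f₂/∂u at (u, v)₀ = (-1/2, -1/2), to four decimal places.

-3.7500

∂f₂/∂u = -8·u·v + 5·v^2 - 3.
At (-1/2, -1/2) this is -3.7500.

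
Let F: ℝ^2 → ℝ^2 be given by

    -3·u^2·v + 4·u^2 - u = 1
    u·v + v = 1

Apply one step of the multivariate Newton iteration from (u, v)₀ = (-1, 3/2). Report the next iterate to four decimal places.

At (-1, 3/2): F = (-0.5000, -1.0000).
Jacobian J = [[-6·u·v + 8·u - 1, -3·u^2], [v, u + 1]].
At the point, J = [[0.0000, -3.0000], [1.5000, 0.0000]] (det J = 4.5000).
Solving J·Δ = −F gives Δ = (0.6667, -0.1667).
Then the next iterate is (u, v)₁ = (-0.3333, 1.3333).

(-0.3333, 1.3333)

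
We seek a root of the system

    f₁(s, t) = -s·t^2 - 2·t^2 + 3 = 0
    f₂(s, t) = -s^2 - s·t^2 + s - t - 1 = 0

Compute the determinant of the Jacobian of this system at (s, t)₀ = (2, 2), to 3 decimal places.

J = [[-t^2, -2·s·t - 4·t], [-2·s - t^2 + 1, -2·s·t - 1]].
At the point, J = [[-4.000, -16.000], [-7.000, -9.000]].
det J = -76.000.

-76.000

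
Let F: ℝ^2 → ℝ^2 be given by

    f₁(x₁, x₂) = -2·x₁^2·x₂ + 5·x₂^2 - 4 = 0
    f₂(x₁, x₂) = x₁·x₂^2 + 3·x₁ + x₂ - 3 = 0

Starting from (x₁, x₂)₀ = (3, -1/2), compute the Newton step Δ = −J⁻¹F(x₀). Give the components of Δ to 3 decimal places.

(-2.092, -0.274)

At (3, -1/2): F = (6.250, 6.250).
Jacobian J = [[-4·x₁·x₂, -2·x₁^2 + 10·x₂], [x₂^2 + 3, 2·x₁·x₂ + 1]].
At the point, J = [[6.000, -23.000], [3.250, -2.000]] (det J = 62.750).
Solving J·Δ = −F gives Δ = (-2.092, -0.274).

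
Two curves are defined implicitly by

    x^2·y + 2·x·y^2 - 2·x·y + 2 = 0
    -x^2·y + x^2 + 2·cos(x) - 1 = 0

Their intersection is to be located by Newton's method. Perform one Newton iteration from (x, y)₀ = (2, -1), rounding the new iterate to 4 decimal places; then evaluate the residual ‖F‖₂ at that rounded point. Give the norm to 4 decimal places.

At (2, -1): F = (6.0000, 6.167706).
Jacobian J = [[2·x·y + 2·y^2 - 2·y, x^2 + 4·x·y - 2·x], [-2·x·y + 2·x - 2·sin(x), -x^2]].
At the point, J = [[0.0000, -8.0000], [6.181405, -4.0000]] (det J = 49.451241).
Solving J·Δ = −F gives Δ = (-0.5125, 0.7500).
Then the next iterate is (x, y)₁ = (1.4875, -0.2500).
Re-evaluating at (1.4875, -0.2500): F = (2.376523, 1.932220), so ‖F‖₂ = 3.0629.

3.0629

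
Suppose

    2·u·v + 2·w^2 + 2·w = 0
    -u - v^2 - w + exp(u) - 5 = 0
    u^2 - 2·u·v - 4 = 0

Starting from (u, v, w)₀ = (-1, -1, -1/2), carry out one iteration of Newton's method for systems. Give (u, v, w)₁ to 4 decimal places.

At (-1, -1, -1/2): F = (1.5000, -4.132121, -5.0000).
Jacobian J = [[2·v, 2·u, 4·w + 2], [exp(u) - 1, -2·v, -1], [2·u - 2·v, -2·u, 0]].
At the point, J = [[-2.0000, -2.0000, 0.0000], [-0.632121, 2.0000, -1.0000], [0.0000, 2.0000, 0.0000]] (det J = -4.0000).
Solving J·Δ = −F gives Δ = (-1.7500, 2.5000, 1.9741).
Then the next iterate is (u, v, w)₁ = (-2.7500, 1.5000, 1.4741).

(-2.7500, 1.5000, 1.4741)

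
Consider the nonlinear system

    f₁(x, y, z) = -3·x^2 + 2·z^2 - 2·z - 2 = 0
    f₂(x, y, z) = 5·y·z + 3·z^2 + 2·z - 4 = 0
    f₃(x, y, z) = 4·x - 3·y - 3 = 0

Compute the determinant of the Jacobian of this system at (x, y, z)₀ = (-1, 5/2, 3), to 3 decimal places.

-15.000

J = [[-6·x, 0, 4·z - 2], [0, 5·z, 5·y + 6·z + 2], [4, -3, 0]].
At the point, J = [[6.000, 0.000, 10.000], [0.000, 15.000, 32.500], [4.000, -3.000, 0.000]].
det J = -15.000.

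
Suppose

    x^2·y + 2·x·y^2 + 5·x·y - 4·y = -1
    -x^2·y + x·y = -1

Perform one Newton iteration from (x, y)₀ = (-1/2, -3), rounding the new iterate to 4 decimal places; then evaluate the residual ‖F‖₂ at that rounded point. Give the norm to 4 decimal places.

At (-1/2, -3): F = (10.7500, 3.2500).
Jacobian J = [[2·x·y + 2·y^2 + 5·y, x^2 + 4·x·y + 5·x - 4], [-2·x·y + y, -x^2 + x]].
At the point, J = [[6.0000, -0.2500], [-6.0000, -0.7500]] (det J = -6.0000).
Solving J·Δ = −F gives Δ = (-1.2083, 14.0000).
Then the next iterate is (x, y)₁ = (-1.7083, 11.0000).
Re-evaluating at (-1.7083, 11.0000): F = (-518.263922, -49.892478), so ‖F‖₂ = 520.6599.

520.6599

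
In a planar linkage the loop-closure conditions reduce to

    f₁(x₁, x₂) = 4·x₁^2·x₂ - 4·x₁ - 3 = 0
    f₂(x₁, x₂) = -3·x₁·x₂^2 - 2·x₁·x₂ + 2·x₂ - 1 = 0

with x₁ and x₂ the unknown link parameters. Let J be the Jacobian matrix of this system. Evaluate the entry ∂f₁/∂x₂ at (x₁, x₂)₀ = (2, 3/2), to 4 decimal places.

∂f₁/∂x₂ = 4·x₁^2.
At (2, 3/2) this is 16.0000.

16.0000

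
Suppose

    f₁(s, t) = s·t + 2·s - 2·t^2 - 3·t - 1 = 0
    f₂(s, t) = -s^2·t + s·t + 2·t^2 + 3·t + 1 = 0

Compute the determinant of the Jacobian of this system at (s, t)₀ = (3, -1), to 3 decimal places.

J = [[t + 2, s - 4·t - 3], [-2·s·t + t, -s^2 + s + 4·t + 3]].
At the point, J = [[1.000, 4.000], [5.000, -7.000]].
det J = -27.000.

-27.000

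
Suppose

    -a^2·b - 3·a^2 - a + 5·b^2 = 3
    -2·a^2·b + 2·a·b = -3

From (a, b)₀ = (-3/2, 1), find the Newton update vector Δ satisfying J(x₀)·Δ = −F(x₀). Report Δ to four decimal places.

At (-3/2, 1): F = (-5.5000, -4.5000).
Jacobian J = [[-2·a·b - 6·a - 1, -a^2 + 10·b], [-4·a·b + 2·b, -2·a^2 + 2·a]].
At the point, J = [[11.0000, 7.7500], [8.0000, -7.5000]] (det J = -144.5000).
Solving J·Δ = −F gives Δ = (0.5268, -0.0381).

(0.5268, -0.0381)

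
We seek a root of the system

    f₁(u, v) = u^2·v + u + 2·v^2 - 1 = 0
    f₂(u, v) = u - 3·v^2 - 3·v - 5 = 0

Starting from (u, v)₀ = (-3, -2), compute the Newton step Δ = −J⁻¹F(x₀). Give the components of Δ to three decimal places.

At (-3, -2): F = (-14.000, -14.000).
Jacobian J = [[2·u·v + 1, u^2 + 4·v], [1, -6·v - 3]].
At the point, J = [[13.000, 1.000], [1.000, 9.000]] (det J = 116.000).
Solving J·Δ = −F gives Δ = (0.966, 1.448).

(0.966, 1.448)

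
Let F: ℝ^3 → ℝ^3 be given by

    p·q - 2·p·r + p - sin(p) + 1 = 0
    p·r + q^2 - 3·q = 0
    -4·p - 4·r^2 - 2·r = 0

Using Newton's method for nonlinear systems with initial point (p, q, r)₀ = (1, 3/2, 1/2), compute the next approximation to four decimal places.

At (1, 3/2, 1/2): F = (1.658529, -1.7500, -6.0000).
Jacobian J = [[q - 2·r - cos(p) + 1, p, -2·p], [r, 2·q - 3, p], [-4, 0, -8·r - 2]].
At the point, J = [[0.959698, 1.0000, -2.0000], [0.5000, 0.0000, 1.0000], [-4.0000, 0.0000, -6.0000]] (det J = -1.0000).
Solving J·Δ = −F gives Δ = (-16.5000, 34.1765, 10.0000).
Then the next iterate is (p, q, r)₁ = (-15.5000, 35.6765, 10.5000).

(-15.5000, 35.6765, 10.5000)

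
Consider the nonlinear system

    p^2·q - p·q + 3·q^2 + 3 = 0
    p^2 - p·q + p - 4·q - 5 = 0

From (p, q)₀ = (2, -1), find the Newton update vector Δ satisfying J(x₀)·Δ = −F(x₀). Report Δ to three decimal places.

(-0.095, 1.071)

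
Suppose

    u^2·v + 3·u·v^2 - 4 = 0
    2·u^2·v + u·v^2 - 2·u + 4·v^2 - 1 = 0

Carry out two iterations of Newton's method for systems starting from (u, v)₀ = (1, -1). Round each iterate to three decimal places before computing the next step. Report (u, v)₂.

(1.364, -1.245)

At (1, -1): F = (-2.000, 0.000).
Jacobian J = [[2·u·v + 3·v^2, u^2 + 6·u·v], [4·u·v + v^2 - 2, 2·u^2 + 2·u·v + 8·v]].
At the point, J = [[1.000, -5.000], [-5.000, -8.000]] (det J = -33.000).
Solving J·Δ = −F gives Δ = (0.485, -0.303).
Then the next iterate is (u, v)₁ = (1.485, -1.303).
Round to (1.485, -1.303) and repeat: F = (0.69033, -0.40433), J = [[1.22352, -9.40450], [-8.04201, -9.88346]].
Δ = (-0.121, 0.058), so (u, v)₂ = (1.364, -1.245).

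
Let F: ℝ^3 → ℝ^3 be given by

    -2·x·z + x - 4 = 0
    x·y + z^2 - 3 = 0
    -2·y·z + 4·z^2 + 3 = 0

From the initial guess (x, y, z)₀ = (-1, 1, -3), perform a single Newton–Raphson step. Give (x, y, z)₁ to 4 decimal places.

At (-1, 1, -3): F = (-11.0000, 5.0000, 45.0000).
Jacobian J = [[-2·z + 1, 0, -2·x], [y, x, 2·z], [0, -2·z, -2·y + 8·z]].
At the point, J = [[7.0000, 0.0000, 2.0000], [1.0000, -1.0000, -6.0000], [0.0000, 6.0000, -26.0000]] (det J = 446.0000).
Solving J·Δ = −F gives Δ = (1.1928, -1.7578, 1.3251).
Then the next iterate is (x, y, z)₁ = (0.1928, -0.7578, -1.6749).

(0.1928, -0.7578, -1.6749)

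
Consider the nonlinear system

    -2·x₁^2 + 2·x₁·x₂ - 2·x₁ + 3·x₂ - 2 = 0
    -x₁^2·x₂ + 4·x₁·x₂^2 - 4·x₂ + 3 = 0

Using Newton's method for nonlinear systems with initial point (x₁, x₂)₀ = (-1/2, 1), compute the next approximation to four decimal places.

At (-1/2, 1): F = (0.5000, -3.2500).
Jacobian J = [[-4·x₁ + 2·x₂ - 2, 2·x₁ + 3], [-2·x₁·x₂ + 4·x₂^2, -x₁^2 + 8·x₁·x₂ - 4]].
At the point, J = [[2.0000, 2.0000], [5.0000, -8.2500]] (det J = -26.5000).
Solving J·Δ = −F gives Δ = (0.0896, -0.3396).
Then the next iterate is (x₁, x₂)₁ = (-0.4104, 0.6604).

(-0.4104, 0.6604)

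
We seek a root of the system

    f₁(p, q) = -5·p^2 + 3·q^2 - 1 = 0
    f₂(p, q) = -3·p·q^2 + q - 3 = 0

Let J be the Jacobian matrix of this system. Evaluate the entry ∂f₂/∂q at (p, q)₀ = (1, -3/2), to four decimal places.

10.0000

∂f₂/∂q = -6·p·q + 1.
At (1, -3/2) this is 10.0000.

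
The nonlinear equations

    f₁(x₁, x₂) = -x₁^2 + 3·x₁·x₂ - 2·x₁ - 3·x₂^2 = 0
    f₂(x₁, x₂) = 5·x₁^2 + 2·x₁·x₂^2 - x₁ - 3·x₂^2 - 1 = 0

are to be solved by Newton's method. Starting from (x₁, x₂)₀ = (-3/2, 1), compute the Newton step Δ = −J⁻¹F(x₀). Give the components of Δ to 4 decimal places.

(0.7250, -0.3667)

At (-3/2, 1): F = (-6.7500, 5.7500).
Jacobian J = [[-2·x₁ + 3·x₂ - 2, 3·x₁ - 6·x₂], [10·x₁ + 2·x₂^2 - 1, 4·x₁·x₂ - 6·x₂]].
At the point, J = [[4.0000, -10.5000], [-14.0000, -12.0000]] (det J = -195.0000).
Solving J·Δ = −F gives Δ = (0.7250, -0.3667).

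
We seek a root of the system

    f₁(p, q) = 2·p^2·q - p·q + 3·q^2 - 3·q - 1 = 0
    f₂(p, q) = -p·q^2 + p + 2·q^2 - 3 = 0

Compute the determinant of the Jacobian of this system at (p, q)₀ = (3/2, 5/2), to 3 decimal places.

J = [[4·p·q - q, 2·p^2 - p + 6·q - 3], [-q^2 + 1, -2·p·q + 4·q]].
At the point, J = [[12.500, 15.000], [-5.250, 2.500]].
det J = 110.000.

110.000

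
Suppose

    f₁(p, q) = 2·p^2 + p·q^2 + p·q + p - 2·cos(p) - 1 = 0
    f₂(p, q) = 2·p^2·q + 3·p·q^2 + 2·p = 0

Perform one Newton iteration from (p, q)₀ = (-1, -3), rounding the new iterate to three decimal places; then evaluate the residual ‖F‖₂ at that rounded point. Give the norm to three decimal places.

At (-1, -3): F = (-7.08060, -35.000).
Jacobian J = [[4·p + q^2 + q + 2·sin(p) + 1, 2·p·q + p], [4·p·q + 3·q^2 + 2, 2·p^2 + 6·p·q]].
At the point, J = [[1.31706, 5.000], [41.000, 20.000]] (det J = -178.65884).
Solving J·Δ = −F gives Δ = (0.187, 1.367).
Then the next iterate is (p, q)₁ = (-0.813, -1.633).
Re-evaluating at (-0.813, -1.633): F = (-2.70610, -10.28878), so ‖F‖₂ = 10.639.

10.639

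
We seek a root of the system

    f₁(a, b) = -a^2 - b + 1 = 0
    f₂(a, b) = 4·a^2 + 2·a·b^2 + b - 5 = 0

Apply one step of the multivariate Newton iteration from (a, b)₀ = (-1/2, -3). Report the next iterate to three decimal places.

At (-1/2, -3): F = (3.750, -16.000).
Jacobian J = [[-2·a, -1], [8·a + 2·b^2, 4·a·b + 1]].
At the point, J = [[1.000, -1.000], [14.000, 7.000]] (det J = 21.000).
Solving J·Δ = −F gives Δ = (-0.488, 3.262).
Then the next iterate is (a, b)₁ = (-0.988, 0.262).

(-0.988, 0.262)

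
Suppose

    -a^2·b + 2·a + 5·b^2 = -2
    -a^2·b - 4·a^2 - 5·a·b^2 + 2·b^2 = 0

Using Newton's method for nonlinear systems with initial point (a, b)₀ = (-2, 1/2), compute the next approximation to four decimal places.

At (-2, 1/2): F = (-2.7500, -15.0000).
Jacobian J = [[-2·a·b + 2, -a^2 + 10·b], [-2·a·b - 8·a - 5·b^2, -a^2 - 10·a·b + 4·b]].
At the point, J = [[4.0000, 1.0000], [16.7500, 8.0000]] (det J = 15.2500).
Solving J·Δ = −F gives Δ = (0.4590, 0.9139).
Then the next iterate is (a, b)₁ = (-1.5410, 1.4139).

(-1.5410, 1.4139)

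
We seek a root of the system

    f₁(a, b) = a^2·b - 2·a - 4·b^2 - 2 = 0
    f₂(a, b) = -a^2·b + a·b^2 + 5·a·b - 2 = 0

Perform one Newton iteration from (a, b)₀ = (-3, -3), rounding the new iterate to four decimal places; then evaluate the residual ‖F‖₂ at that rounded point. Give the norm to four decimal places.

At (-3, -3): F = (-59.0000, 43.0000).
Jacobian J = [[2·a·b - 2, a^2 - 8·b], [-2·a·b + b^2 + 5·b, -a^2 + 2·a·b + 5·a]].
At the point, J = [[16.0000, 33.0000], [-24.0000, -6.0000]] (det J = 696.0000).
Solving J·Δ = −F gives Δ = (1.5302, 1.0460).
Then the next iterate is (a, b)₁ = (-1.4698, -1.9540).
Re-evaluating at (-1.4698, -1.9540): F = (-18.554114, 10.969329), so ‖F‖₂ = 21.5541.

21.5541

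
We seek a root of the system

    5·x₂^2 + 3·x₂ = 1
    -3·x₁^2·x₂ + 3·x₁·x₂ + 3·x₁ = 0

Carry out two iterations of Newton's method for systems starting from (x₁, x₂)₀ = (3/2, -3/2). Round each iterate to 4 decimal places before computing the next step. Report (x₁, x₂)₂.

At (3/2, -3/2): F = (5.7500, 7.8750).
Jacobian J = [[0, 10·x₂ + 3], [-6·x₁·x₂ + 3·x₂ + 3, -3·x₁^2 + 3·x₁]].
At the point, J = [[0.0000, -12.0000], [12.0000, -2.2500]] (det J = 144.0000).
Solving J·Δ = −F gives Δ = (-0.5664, 0.4792).
Then the next iterate is (x₁, x₂)₁ = (0.9336, -1.0208).
Round to (0.9336, -1.0208) and repeat: F = (1.147763, 2.610959), J = [[0.0000, -7.2080], [5.655713, 0.185973]].
Δ = (-0.4669, 0.1592), so (x₁, x₂)₂ = (0.4667, -0.8616).

(0.4667, -0.8616)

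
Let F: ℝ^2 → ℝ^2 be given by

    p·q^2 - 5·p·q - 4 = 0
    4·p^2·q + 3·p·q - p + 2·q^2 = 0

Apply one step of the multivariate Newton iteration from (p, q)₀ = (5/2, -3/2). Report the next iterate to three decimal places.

(1.625, -0.908)

At (5/2, -3/2): F = (20.375, -46.750).
Jacobian J = [[q^2 - 5·q, 2·p·q - 5·p], [8·p·q + 3·q - 1, 4·p^2 + 3·p + 4·q]].
At the point, J = [[9.750, -20.000], [-35.500, 26.500]] (det J = -451.625).
Solving J·Δ = −F gives Δ = (-0.875, 0.592).
Then the next iterate is (p, q)₁ = (1.625, -0.908).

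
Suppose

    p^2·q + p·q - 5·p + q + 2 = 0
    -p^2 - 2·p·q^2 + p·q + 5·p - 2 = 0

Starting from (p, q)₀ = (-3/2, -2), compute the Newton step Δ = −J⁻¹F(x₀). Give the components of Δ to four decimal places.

(5.0993, -0.5147)

At (-3/2, -2): F = (6.0000, 3.2500).
Jacobian J = [[2·p·q + q - 5, p^2 + p + 1], [-2·p - 2·q^2 + q + 5, -4·p·q + p]].
At the point, J = [[-1.0000, 1.7500], [-2.0000, -13.5000]] (det J = 17.0000).
Solving J·Δ = −F gives Δ = (5.0993, -0.5147).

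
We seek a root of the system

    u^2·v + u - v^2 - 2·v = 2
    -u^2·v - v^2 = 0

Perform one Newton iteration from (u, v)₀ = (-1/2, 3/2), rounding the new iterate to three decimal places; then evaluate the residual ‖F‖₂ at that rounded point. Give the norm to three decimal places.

At (-1/2, 3/2): F = (-7.375, -2.625).
Jacobian J = [[2·u·v + 1, u^2 - 2·v - 2], [-2·u·v, -u^2 - 2·v]].
At the point, J = [[-0.500, -4.750], [1.500, -3.250]] (det J = 8.750).
Solving J·Δ = −F gives Δ = (-1.314, -1.414).
Then the next iterate is (u, v)₁ = (-1.814, 0.086).
Re-evaluating at (-1.814, 0.086): F = (-3.71040, -0.29039), so ‖F‖₂ = 3.722.

3.722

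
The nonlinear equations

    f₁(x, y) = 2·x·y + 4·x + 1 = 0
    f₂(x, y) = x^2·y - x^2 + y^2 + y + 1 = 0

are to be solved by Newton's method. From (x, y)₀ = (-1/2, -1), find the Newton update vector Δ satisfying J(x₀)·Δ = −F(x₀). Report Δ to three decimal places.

(-1.000, -2.000)

At (-1/2, -1): F = (0.000, 0.500).
Jacobian J = [[2·y + 4, 2·x], [2·x·y - 2·x, x^2 + 2·y + 1]].
At the point, J = [[2.000, -1.000], [2.000, -0.750]] (det J = 0.500).
Solving J·Δ = −F gives Δ = (-1.000, -2.000).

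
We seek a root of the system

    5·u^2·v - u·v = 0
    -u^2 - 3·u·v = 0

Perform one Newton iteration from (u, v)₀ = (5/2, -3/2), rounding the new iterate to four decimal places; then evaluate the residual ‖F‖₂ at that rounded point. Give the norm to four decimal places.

12.3637

At (5/2, -3/2): F = (-43.1250, 5.0000).
Jacobian J = [[10·u·v - v, 5·u^2 - u], [-2·u - 3·v, -3·u]].
At the point, J = [[-36.0000, 28.7500], [-0.5000, -7.5000]] (det J = 284.3750).
Solving J·Δ = −F gives Δ = (-0.6319, 0.7088).
Then the next iterate is (u, v)₁ = (1.8681, -0.7912).
Re-evaluating at (1.8681, -0.7912): F = (-12.327599, 0.944325), so ‖F‖₂ = 12.3637.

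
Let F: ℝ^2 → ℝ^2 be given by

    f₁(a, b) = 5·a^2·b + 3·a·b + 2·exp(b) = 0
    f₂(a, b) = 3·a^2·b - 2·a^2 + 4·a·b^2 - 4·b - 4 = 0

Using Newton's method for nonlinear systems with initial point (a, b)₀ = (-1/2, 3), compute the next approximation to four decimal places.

At (-1/2, 3): F = (39.421074, -32.2500).
Jacobian J = [[10·a·b + 3·b, 5·a^2 + 3·a + 2·exp(b)], [6·a·b - 4·a + 4·b^2, 3·a^2 + 8·a·b - 4]].
At the point, J = [[-6.0000, 39.921074], [29.0000, -15.2500]] (det J = -1066.211142).
Solving J·Δ = −F gives Δ = (0.6437, -0.8907).
Then the next iterate is (a, b)₁ = (0.1437, 2.1093).

(0.1437, 2.1093)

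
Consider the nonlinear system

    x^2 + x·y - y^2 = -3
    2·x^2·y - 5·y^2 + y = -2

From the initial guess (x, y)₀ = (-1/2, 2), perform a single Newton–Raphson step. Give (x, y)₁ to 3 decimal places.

(-1.462, 1.397)

At (-1/2, 2): F = (-1.750, -15.000).
Jacobian J = [[2·x + y, x - 2·y], [4·x·y, 2·x^2 - 10·y + 1]].
At the point, J = [[1.000, -4.500], [-4.000, -18.500]] (det J = -36.500).
Solving J·Δ = −F gives Δ = (-0.962, -0.603).
Then the next iterate is (x, y)₁ = (-1.462, 1.397).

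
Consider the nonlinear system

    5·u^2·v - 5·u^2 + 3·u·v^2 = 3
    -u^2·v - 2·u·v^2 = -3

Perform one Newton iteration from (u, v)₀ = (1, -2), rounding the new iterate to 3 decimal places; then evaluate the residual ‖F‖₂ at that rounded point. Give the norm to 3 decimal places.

At (1, -2): F = (-6.000, -3.000).
Jacobian J = [[10·u·v - 10·u + 3·v^2, 5·u^2 + 6·u·v], [-2·u·v - 2·v^2, -u^2 - 4·u·v]].
At the point, J = [[-18.000, -7.000], [-4.000, 7.000]] (det J = -154.000).
Solving J·Δ = −F gives Δ = (-0.409, 0.195).
Then the next iterate is (u, v)₁ = (0.591, -1.805).
Re-evaluating at (0.591, -1.805): F = (-2.12219, -0.22053), so ‖F‖₂ = 2.134.

2.134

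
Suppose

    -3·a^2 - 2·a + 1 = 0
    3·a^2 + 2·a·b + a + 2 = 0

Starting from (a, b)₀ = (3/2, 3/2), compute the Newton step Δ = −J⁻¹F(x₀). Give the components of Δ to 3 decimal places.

(-0.795, -1.470)

At (3/2, 3/2): F = (-8.750, 14.750).
Jacobian J = [[-6·a - 2, 0], [6·a + 2·b + 1, 2·a]].
At the point, J = [[-11.000, 0.000], [13.000, 3.000]] (det J = -33.000).
Solving J·Δ = −F gives Δ = (-0.795, -1.470).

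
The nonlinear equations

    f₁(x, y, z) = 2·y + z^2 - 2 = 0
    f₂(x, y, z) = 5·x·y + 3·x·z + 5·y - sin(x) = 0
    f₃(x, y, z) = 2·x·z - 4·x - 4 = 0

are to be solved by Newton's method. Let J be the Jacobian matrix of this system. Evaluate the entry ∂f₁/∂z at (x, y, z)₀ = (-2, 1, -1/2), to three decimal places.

-1.000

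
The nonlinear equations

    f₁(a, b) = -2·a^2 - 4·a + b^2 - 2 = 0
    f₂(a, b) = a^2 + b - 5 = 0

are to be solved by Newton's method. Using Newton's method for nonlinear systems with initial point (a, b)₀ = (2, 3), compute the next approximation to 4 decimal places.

At (2, 3): F = (-9.0000, 2.0000).
Jacobian J = [[-4·a - 4, 2·b], [2·a, 1]].
At the point, J = [[-12.0000, 6.0000], [4.0000, 1.0000]] (det J = -36.0000).
Solving J·Δ = −F gives Δ = (-0.5833, 0.3333).
Then the next iterate is (a, b)₁ = (1.4167, 3.3333).

(1.4167, 3.3333)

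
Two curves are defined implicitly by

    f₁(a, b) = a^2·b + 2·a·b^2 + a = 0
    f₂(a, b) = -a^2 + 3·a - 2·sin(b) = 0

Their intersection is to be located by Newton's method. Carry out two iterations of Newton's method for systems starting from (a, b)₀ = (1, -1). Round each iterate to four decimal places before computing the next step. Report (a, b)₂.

(-1.4810, -1.6948)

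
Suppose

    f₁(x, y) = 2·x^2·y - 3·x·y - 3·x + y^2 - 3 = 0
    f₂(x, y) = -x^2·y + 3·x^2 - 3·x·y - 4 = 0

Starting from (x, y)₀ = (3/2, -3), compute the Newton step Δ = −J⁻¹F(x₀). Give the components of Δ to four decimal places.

(-0.5262, 1.3025)

At (3/2, -3): F = (1.5000, 23.0000).
Jacobian J = [[4·x·y - 3·y - 3, 2·x^2 - 3·x + 2·y], [-2·x·y + 6·x - 3·y, -x^2 - 3·x]].
At the point, J = [[-12.0000, -6.0000], [27.0000, -6.7500]] (det J = 243.0000).
Solving J·Δ = −F gives Δ = (-0.5262, 1.3025).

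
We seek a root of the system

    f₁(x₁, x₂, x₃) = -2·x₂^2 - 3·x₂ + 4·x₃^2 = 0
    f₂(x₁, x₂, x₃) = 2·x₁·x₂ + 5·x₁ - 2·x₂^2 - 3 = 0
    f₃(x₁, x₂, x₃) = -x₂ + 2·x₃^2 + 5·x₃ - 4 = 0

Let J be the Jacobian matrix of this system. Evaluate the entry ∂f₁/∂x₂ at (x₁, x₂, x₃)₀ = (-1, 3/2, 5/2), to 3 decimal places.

-9.000

∂f₁/∂x₂ = -4·x₂ - 3.
At (-1, 3/2, 5/2) this is -9.000.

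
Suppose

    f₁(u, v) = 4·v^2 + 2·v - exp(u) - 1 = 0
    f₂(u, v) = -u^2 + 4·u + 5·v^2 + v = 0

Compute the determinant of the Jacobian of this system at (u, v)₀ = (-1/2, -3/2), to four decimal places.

J = [[-exp(u), 8·v + 2], [-2·u + 4, 10·v + 1]].
At the point, J = [[-0.606531, -10.0000], [5.0000, -14.0000]].
det J = 58.4914.

58.4914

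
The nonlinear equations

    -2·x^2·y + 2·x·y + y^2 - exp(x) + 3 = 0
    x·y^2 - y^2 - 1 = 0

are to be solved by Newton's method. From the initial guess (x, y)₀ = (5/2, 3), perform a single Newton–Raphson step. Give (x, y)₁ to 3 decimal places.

At (5/2, 3): F = (-22.68249, 12.500).
Jacobian J = [[-4·x·y + 2·y - exp(x), -2·x^2 + 2·x + 2·y], [y^2, 2·x·y - 2·y]].
At the point, J = [[-36.18249, -1.500], [9.000, 9.000]] (det J = -312.14245).
Solving J·Δ = −F gives Δ = (-0.594, -0.795).
Then the next iterate is (x, y)₁ = (1.906, 2.205).

(1.906, 2.205)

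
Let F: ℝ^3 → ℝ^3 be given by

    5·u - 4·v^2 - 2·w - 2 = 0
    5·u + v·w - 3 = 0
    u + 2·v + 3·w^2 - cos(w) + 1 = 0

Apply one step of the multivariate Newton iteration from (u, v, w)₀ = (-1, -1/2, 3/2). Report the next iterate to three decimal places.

At (-1, -1/2, 3/2): F = (-11.000, -8.750, 5.67926).
Jacobian J = [[5, -8·v, -2], [5, w, v], [1, 2, 6·w + sin(w)]].
At the point, J = [[5.000, 4.000, -2.000], [5.000, 1.500, -0.500], [1.000, 2.000, 9.99749]] (det J = -138.96869).
Solving J·Δ = −F gives Δ = (1.544, 0.416, -0.806).
Then the next iterate is (u, v, w)₁ = (0.544, -0.084, 0.694).

(0.544, -0.084, 0.694)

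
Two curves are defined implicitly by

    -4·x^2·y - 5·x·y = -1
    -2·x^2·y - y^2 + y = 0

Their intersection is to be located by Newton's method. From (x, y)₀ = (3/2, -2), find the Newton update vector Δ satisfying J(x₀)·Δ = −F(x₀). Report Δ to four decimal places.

(-0.3093, 1.4233)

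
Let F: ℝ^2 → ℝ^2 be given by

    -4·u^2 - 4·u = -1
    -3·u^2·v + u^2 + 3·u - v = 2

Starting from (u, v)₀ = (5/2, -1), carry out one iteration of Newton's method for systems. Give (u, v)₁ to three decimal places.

(1.083, -1.055)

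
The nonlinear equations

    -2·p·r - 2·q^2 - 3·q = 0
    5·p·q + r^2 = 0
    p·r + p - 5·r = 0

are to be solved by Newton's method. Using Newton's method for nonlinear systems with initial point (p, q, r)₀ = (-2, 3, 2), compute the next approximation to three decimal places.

At (-2, 3, 2): F = (-19.000, -26.000, -16.000).
Jacobian J = [[-2·r, -4·q - 3, -2·p], [5·q, 5·p, 2·r], [r + 1, 0, p - 5]].
At the point, J = [[-4.000, -15.000, 4.000], [15.000, -10.000, 4.000], [3.000, 0.000, -7.000]] (det J = -1915.000).
Solving J·Δ = −F gives Δ = (0.898, -2.013, -1.901).
Then the next iterate is (p, q, r)₁ = (-1.102, 0.987, 0.099).

(-1.102, 0.987, 0.099)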